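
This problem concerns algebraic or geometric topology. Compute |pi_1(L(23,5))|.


pi_1(L(p,q)) = Z/pZ for any q coprime to p.
|pi_1(L(23,5))| = 23

23


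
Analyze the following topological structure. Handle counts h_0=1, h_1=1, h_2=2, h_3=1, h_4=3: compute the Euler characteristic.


Handles of index k contribute (-1)^k to chi (same as CW cells).
chi = (1) + (-1) + (2) + (-1) + (3) = 4

4


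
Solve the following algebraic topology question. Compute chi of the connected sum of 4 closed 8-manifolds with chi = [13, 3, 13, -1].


For n-manifolds: chi(A#B) = chi(A) + chi(B) - chi(S^8).
chi(S^8) = 1 + (-1)^8 = 2.
chi(#) = (sum chi_i) - (4-1)*chi(S^8) = 28 - 3*2 = 22

22


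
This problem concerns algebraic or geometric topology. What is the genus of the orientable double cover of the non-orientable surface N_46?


chi(N_46) = 2 - 46 = -44.
Double cover: chi(Sigma_g) = 2 * chi(N_46) = 2*(-44) = -88.
2 - 2g = -88, so g = (2 - (-88))/2 = 90/2 = 45

45


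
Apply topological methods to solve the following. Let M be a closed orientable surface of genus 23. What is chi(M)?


For a closed orientable surface of genus g: chi = 2 - 2g.
Here g = 23.
chi = 2 - 2*23 = 2 - 46 = -44

-44


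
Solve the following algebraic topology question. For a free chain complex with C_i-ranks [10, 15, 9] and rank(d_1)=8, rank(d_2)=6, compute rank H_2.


rank H_k = rank(ker d_k) - rank(im d_{k+1}).
rank(ker d_2) = rank(C_2) - rank(d_2) = 9 - 6 = 3.
rank(im d_{2+1}) = 0.
rank H_2 = 3 - 0 = 3

3


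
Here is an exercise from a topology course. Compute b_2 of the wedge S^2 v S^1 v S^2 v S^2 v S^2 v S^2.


For a wedge of spheres, H_k (k>0) is free on one generator per sphere of dimension k.
Spheres of dimension 2: count = 5.
b_2 = 5

5


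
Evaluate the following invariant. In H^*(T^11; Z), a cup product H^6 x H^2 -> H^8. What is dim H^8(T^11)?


Cup product: H^p x H^q -> H^{p+q}; here p+q = 6+2 = 8.
rank H^k(T^n) = C(n,k).
C(11,8) = 165

165


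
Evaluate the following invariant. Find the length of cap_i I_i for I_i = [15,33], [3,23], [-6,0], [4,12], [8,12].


Intersection = [max(a_i), min(b_i)] = [15, 0].
Since 15 > 0, the intersection is empty.
Length = 0

0


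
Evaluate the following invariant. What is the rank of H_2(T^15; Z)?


By the Kunneth formula, b_k(T^n) = C(n,k).
b_2(T^15) = C(15,2).
C(15,2) = 15!/(2!*13!) = 105

105


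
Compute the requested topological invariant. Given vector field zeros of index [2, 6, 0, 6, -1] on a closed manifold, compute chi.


Poincare-Hopf: chi(M) = sum of indices of zeros.
chi = (2) + (6) + (0) + (6) + (-1) = 13

13


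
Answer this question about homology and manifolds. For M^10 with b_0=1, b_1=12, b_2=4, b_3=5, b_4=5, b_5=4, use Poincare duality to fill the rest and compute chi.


By Poincare duality b_k = b_{10-k}, so full Betti numbers: b_0=1, b_1=12, b_2=4, b_3=5, b_4=5, b_5=4, b_6=5, b_7=5, b_8=4, b_9=12, b_10=1.
chi = sum (-1)^k b_k = -18

-18


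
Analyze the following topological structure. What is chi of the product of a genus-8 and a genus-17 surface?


chi(Sigma_8) = 2 - 2*8 = -14
chi(Sigma_17) = 2 - 2*17 = -32
chi(product) = (-14) * (-32) = 448

448


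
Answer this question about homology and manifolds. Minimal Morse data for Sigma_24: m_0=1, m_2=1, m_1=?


A perfect Morse function has m_k = b_k.
For Sigma_24: b_0=1, b_1=2g=48, b_2=1.
Saddles m_1 = 2g = 48

48


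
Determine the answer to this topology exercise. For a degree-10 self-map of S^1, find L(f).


On S^1: L(f) = tr(f_0*) + (-1)^1 tr(f_1*) = 1 + (-1)^1 * deg(f).
L(f) = 1 + (-1)^1 * 10 = 1 + -10 = -9

-9


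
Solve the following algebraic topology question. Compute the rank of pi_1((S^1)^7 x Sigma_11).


pi_1(A x B) = pi_1(A) x pi_1(B); rank of abelianization = b_1.
b_1(T^7) = 7, b_1(Sigma_11) = 2*11 = 22.
b_1(product) = 7 + 22 = 29

29


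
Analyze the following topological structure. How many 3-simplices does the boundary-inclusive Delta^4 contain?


Delta^4 has 4+1 vertices. A 3-face is a choice of 3+1 vertices.
f_3 = C(4+1, 3+1) = C(5,4) = 5

5


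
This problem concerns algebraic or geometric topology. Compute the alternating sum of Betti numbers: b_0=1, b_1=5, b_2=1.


chi = sum_k (-1)^k b_k.
= (1) + (-5) + (1)
= -3

-3


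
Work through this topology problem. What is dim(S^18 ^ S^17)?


S^m ^ S^n = S^{m+n}.
k = 18 + 17 = 35

35


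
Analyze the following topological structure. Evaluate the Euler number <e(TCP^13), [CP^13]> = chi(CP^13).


For any closed oriented manifold, <e(TM),[M]> = chi(M).
chi(CP^13) = 13+1 = 14

14


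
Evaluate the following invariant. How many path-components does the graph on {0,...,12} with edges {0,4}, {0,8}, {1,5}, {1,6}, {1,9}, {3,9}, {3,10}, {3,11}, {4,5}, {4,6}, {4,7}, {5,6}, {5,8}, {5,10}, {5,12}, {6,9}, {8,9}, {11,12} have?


Run DFS/union-find over 13 vertices.
V = 13, E = 18.
Number of components = 2

2


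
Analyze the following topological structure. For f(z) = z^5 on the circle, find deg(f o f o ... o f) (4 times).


deg(f) = 5. Degree is multiplicative: deg(f^4) = (deg f)^4.
deg(f^4) = (5)^4 = 625

625


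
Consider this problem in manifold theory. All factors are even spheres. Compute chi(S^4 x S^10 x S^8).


chi is multiplicative: chi(X x Y) = chi(X) chi(Y).
Each even-dim sphere has chi = 2. There are 3 factors.
chi = 2^3 = 8

8


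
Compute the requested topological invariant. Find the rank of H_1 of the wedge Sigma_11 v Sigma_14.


For a wedge: H_1(A v B) = H_1(A) + H_1(B).
b_1(Sigma_11) = 22, b_1(Sigma_14) = 28.
b_1 = 22 + 28 = 50

50


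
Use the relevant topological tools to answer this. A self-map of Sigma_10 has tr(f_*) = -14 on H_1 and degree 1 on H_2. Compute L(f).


L(f) = tr(f_0*) - tr(f_1*) + tr(f_2*).
= 1 - (-14) + (1)
= 16

16


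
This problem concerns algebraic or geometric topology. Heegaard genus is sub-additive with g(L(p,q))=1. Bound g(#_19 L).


Heegaard genus satisfies g(A#B) <= g(A) + g(B).
Each lens space has g = 1.
Upper bound: 19 * 1 = 19

19


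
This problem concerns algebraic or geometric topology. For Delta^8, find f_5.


Delta^8 has 8+1 vertices. A 5-face is a choice of 5+1 vertices.
f_5 = C(8+1, 5+1) = C(9,6) = 84

84


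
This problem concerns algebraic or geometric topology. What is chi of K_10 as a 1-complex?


K_10: V = 10, E = C(10,2) = 45.
chi = V - E = 10 - 45 = -35

-35


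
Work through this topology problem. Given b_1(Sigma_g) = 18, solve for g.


For a closed orientable surface: b_1 = 2g.
18 = 2g
g = 18 / 2 = 9

9


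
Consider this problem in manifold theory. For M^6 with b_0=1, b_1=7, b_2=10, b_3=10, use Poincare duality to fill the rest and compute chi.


By Poincare duality b_k = b_{6-k}, so full Betti numbers: b_0=1, b_1=7, b_2=10, b_3=10, b_4=10, b_5=7, b_6=1.
chi = sum (-1)^k b_k = -2

-2


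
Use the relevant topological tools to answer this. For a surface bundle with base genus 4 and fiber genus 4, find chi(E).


For a fiber bundle F -> E -> B (with CW structure): chi(E) = chi(B) * chi(F).
chi(Sigma_4) = -6, chi(Sigma_4) = -6.
chi(E) = (-6) * (-6) = 36

36


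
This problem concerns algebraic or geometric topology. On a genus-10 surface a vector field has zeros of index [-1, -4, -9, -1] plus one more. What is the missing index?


Poincare-Hopf: sum of indices = chi(M).
chi(Sigma_10) = 2 - 2*10 = -18.
Sum of known indices = -15.
x = chi - (sum known) = -18 - (-15) = -3

-3


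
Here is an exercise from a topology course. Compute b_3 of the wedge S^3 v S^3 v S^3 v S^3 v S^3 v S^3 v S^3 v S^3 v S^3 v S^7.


For a wedge of spheres, H_k (k>0) is free on one generator per sphere of dimension k.
Spheres of dimension 3: count = 9.
b_3 = 9

9


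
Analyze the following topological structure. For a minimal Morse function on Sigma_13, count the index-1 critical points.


A perfect Morse function has m_k = b_k.
For Sigma_13: b_0=1, b_1=2g=26, b_2=1.
Saddles m_1 = 2g = 26

26


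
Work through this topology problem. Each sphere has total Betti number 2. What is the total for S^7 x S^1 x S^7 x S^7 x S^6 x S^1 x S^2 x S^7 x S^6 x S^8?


Total Betti number is multiplicative under products.
Each S^d (d>=1) has total Betti number 2.
There are 10 sphere factors.
Total = 2^10 = 1024

1024


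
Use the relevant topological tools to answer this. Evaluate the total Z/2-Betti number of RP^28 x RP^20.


dim H^*(RP^n; Z/2) = n+1 (one Z/2 in each degree 0..n).
Total Betti number is multiplicative.
Total = (28+1) * (20+1) = 29 * 21 = 609

609


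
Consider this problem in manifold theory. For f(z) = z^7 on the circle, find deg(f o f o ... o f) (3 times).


deg(f) = 7. Degree is multiplicative: deg(f^3) = (deg f)^3.
deg(f^3) = (7)^3 = 343

343


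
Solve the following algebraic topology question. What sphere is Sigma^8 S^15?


Each suspension raises dimension by 1: Sigma S^n = S^{n+1}.
Sigma^8 S^15 = S^{15+8} = S^23

23


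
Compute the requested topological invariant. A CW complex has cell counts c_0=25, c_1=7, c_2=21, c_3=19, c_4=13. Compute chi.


chi = sum_k (-1)^k c_k.
= (-1)^0*25 + (-1)^1*7 + (-1)^2*21 + (-1)^3*19 + (-1)^4*13
= (25) + (-7) + (21) + (-19) + (13)
= 33

33


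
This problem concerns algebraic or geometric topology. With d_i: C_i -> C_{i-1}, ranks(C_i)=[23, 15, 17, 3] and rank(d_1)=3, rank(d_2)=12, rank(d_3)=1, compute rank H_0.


rank H_k = rank(ker d_k) - rank(im d_{k+1}).
rank(ker d_0) = rank(C_0) - rank(d_0) = 23 - 0 = 23.
rank(im d_{0+1}) = 3.
rank H_0 = 23 - 3 = 20

20


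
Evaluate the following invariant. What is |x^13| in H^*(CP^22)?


|x| = 2 in H^*(CP^n).
|x^13| = 13 * |x| = 13 * 2 = 26

26


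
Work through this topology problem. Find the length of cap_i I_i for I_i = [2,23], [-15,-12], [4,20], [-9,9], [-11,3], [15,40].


Intersection = [max(a_i), min(b_i)] = [15, -12].
Since 15 > -12, the intersection is empty.
Length = 0

0


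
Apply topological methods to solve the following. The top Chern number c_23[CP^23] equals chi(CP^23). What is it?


For any closed oriented manifold, <e(TM),[M]> = chi(M).
chi(CP^23) = 23+1 = 24

24


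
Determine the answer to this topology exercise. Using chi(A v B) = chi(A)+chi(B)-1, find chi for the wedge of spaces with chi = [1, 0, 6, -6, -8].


chi(A v B) = chi(A) + chi(B) - 1 (one point identified).
For 5 spaces: chi = (sum chi_i) - (5 - 1).
sum = -7; chi = -7 - 4 = -11

-11


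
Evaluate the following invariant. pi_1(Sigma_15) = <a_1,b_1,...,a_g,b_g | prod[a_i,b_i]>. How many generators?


Standard presentation: pi_1(Sigma_g) = <a_1,b_1,...,a_g,b_g | [a_1,b_1]...[a_g,b_g] = 1>.
Number of generators = 2g = 2*15 = 30

30


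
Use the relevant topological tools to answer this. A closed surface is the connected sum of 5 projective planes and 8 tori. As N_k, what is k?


Since a >= 1, the sum is non-orientable; each T^2 can be replaced by RP^2 # RP^2 (since T^2#RP^2 = 3RP^2).
Total crosscaps k = 5 + 2*8 = 21.
Check via chi: chi = 5*1 + 8*0 - (5+8-1)*2 = -19 = 2 - k = -19. Consistent.

21


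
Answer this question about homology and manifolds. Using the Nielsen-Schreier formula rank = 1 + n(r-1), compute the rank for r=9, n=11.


Nielsen-Schreier: an index-n subgroup of F_r is free of rank 1 + n(r-1).
Equivalently: chi(cover) = n*chi(base); chi(vee_r S^1) = 1 - 9 = -8.
chi(E) = 11*(-8) = -88; rank = 1 - chi(E) = 1 - (-88) = 89.
rank = 1 + 11*(9-1) = 1 + 88 = 89

89


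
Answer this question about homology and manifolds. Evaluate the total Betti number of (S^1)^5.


b_k(T^5) = C(5,k), so the sum over k is sum_k C(5,k) = 2^5.
Total = 2^5 = 32

32


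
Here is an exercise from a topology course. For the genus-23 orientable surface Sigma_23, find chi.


For a closed orientable surface of genus g: chi = 2 - 2g.
Here g = 23.
chi = 2 - 2*23 = 2 - 46 = -44

-44


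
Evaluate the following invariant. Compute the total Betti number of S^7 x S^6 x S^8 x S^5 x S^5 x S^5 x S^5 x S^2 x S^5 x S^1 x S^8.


Total Betti number is multiplicative under products.
Each S^d (d>=1) has total Betti number 2.
There are 11 sphere factors.
Total = 2^11 = 2048

2048


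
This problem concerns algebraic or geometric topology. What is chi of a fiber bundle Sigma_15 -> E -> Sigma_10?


For a fiber bundle F -> E -> B (with CW structure): chi(E) = chi(B) * chi(F).
chi(Sigma_10) = -18, chi(Sigma_15) = -28.
chi(E) = (-18) * (-28) = 504

504


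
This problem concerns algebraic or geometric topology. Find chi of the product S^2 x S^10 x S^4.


chi is multiplicative: chi(X x Y) = chi(X) chi(Y).
Each even-dim sphere has chi = 2. There are 3 factors.
chi = 2^3 = 8

8


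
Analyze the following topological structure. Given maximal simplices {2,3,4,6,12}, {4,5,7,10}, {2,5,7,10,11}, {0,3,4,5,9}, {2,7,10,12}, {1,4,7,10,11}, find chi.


Enumerate all faces; f-vector: f_0=12, f_1=38, f_2=44, f_3=22, f_4=4.
chi = sum (-1)^k f_k = 0

0


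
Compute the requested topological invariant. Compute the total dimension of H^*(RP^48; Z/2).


H^k(RP^48; Z/2) = Z/2 for each 0 <= k <= 48.
Total dimension = 48 + 1 = 49

49


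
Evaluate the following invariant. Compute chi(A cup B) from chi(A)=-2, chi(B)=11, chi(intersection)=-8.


chi(A cup B) = chi(A) + chi(B) - chi(A cap B)
= -2 + (11) - (-8)
= 17

17


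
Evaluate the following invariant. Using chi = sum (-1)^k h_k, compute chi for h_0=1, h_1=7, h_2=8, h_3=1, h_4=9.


Handles of index k contribute (-1)^k to chi (same as CW cells).
chi = (1) + (-7) + (8) + (-1) + (9) = 10

10


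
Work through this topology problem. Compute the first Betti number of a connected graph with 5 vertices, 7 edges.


For a connected graph: rank(pi_1) = b_1 = E - V + 1 = 1 - chi.
chi = V - E = 5 - 7 = -2.
rank = 1 - (-2) = 7 - 5 + 1 = 3

3


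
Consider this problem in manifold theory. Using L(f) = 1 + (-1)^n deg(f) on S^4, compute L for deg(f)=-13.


On S^4: L(f) = tr(f_0*) + (-1)^4 tr(f_4*) = 1 + (-1)^4 * deg(f).
L(f) = 1 + (-1)^4 * -13 = 1 + -13 = -12

-12


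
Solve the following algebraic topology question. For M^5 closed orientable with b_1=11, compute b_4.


Poincare duality for closed orientable n-manifolds: b_k = b_{n-k}.
Here n = 5, so b_4 = b_1 = 11

11


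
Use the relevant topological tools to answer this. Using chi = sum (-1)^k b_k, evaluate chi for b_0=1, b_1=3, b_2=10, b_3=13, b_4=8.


chi = sum_k (-1)^k b_k.
= (1) + (-3) + (10) + (-13) + (8)
= 3

3


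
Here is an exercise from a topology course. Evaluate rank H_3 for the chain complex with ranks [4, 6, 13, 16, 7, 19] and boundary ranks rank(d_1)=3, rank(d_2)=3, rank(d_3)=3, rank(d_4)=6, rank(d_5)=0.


rank H_k = rank(ker d_k) - rank(im d_{k+1}).
rank(ker d_3) = rank(C_3) - rank(d_3) = 16 - 3 = 13.
rank(im d_{3+1}) = 6.
rank H_3 = 13 - 6 = 7

7


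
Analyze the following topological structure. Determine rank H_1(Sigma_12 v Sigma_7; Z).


For a wedge: H_1(A v B) = H_1(A) + H_1(B).
b_1(Sigma_12) = 24, b_1(Sigma_7) = 14.
b_1 = 24 + 14 = 38

38


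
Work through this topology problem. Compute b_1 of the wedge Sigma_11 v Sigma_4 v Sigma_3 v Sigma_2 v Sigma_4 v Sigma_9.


For a wedge X v Y: reduced H_k(X v Y) = H_k(X) + H_k(Y).
Each Sigma_g contributes b_1 = 2g.
b_1 = 22 + 8 + 6 + 4 + 8 + 18 = 66

66


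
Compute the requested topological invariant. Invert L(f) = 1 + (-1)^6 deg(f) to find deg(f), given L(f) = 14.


L(f) = 1 + (-1)^6 deg(f) on S^6.
14 = 1 + (-1)^6 * deg(f)
(-1)^6 * deg(f) = 13
deg(f) = 13

13


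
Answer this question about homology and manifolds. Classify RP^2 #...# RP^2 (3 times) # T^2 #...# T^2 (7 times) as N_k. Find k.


Since a >= 1, the sum is non-orientable; each T^2 can be replaced by RP^2 # RP^2 (since T^2#RP^2 = 3RP^2).
Total crosscaps k = 3 + 2*7 = 17.
Check via chi: chi = 3*1 + 7*0 - (3+7-1)*2 = -15 = 2 - k = -15. Consistent.

17


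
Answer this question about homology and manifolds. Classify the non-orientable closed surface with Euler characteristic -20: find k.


chi = 2 - k for closed non-orientable surfaces with k crosscaps.
-20 = 2 - k
k = 2 - (-20) = 22

22


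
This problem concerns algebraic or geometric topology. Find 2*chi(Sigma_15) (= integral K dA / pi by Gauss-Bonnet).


Gauss-Bonnet: integral K dA = 2*pi*chi(M).
chi(Sigma_15) = 2 - 2*15 = -28.
(integral K dA)/pi = 2*chi = 2*(-28) = -56

-56


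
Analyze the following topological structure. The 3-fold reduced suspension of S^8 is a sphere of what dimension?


Each suspension raises dimension by 1: Sigma S^n = S^{n+1}.
Sigma^3 S^8 = S^{8+3} = S^11

11


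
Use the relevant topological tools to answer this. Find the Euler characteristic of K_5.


K_5: V = 5, E = C(5,2) = 10.
chi = V - E = 5 - 10 = -5

-5


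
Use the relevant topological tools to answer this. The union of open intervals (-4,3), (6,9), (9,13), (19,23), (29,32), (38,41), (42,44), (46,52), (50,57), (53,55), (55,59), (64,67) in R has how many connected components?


Sort and merge overlapping open intervals.
Merged: (-4,3), (6,9), (9,13), (19,23), (29,32), (38,41), (42,44), (46,59), (64,67).
Number of components = 9

9


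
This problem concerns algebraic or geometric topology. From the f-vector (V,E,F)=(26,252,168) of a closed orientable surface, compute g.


chi = V - E + F = 26 - 252 + 168 = -58
For orientable closed surface: chi = 2 - 2g, so g = (2 - chi)/2.
g = (2 - (-58)) / 2 = 60 / 2 = 30

30


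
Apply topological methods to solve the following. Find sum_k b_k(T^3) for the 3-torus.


b_k(T^3) = C(3,k), so the sum over k is sum_k C(3,k) = 2^3.
Total = 2^3 = 8

8


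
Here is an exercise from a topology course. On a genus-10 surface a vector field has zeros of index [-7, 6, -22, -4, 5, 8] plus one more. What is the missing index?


Poincare-Hopf: sum of indices = chi(M).
chi(Sigma_10) = 2 - 2*10 = -18.
Sum of known indices = -14.
x = chi - (sum known) = -18 - (-14) = -4

-4


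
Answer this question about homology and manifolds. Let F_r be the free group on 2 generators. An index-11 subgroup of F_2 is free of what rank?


Nielsen-Schreier: an index-n subgroup of F_r is free of rank 1 + n(r-1).
Equivalently: chi(cover) = n*chi(base); chi(vee_r S^1) = 1 - 2 = -1.
chi(E) = 11*(-1) = -11; rank = 1 - chi(E) = 1 - (-11) = 12.
rank = 1 + 11*(2-1) = 1 + 11 = 12

12


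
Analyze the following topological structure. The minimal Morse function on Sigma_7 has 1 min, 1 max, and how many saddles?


A perfect Morse function has m_k = b_k.
For Sigma_7: b_0=1, b_1=2g=14, b_2=1.
Saddles m_1 = 2g = 14

14


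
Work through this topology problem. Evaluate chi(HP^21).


HP^21 has one cell in each dimension 0, 4, ..., 4*21 (21+1 cells, all even-dim).
chi = 21 + 1 = 22

22


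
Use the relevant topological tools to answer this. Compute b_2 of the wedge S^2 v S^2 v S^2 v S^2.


For a wedge of spheres, H_k (k>0) is free on one generator per sphere of dimension k.
Spheres of dimension 2: count = 4.
b_2 = 4

4


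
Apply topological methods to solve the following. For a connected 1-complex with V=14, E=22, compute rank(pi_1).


For a connected graph: rank(pi_1) = b_1 = E - V + 1 = 1 - chi.
chi = V - E = 14 - 22 = -8.
rank = 1 - (-8) = 22 - 14 + 1 = 9

9


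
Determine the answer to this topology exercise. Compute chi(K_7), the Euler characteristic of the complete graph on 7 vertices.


K_7: V = 7, E = C(7,2) = 21.
chi = V - E = 7 - 21 = -14

-14


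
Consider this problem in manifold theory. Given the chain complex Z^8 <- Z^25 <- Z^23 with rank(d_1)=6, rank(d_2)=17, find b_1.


rank H_k = rank(ker d_k) - rank(im d_{k+1}).
rank(ker d_1) = rank(C_1) - rank(d_1) = 25 - 6 = 19.
rank(im d_{1+1}) = 17.
rank H_1 = 19 - 17 = 2

2


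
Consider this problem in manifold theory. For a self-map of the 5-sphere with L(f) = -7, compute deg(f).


L(f) = 1 + (-1)^5 deg(f) on S^5.
-7 = 1 + (-1)^5 * deg(f)
(-1)^5 * deg(f) = -8
deg(f) = 8

8


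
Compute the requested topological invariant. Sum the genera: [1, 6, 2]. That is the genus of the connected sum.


Genus is additive under connected sum of orientable surfaces.
g = 1 + 6 + 2 = 9

9


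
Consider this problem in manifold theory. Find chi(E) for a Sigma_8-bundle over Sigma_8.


For a fiber bundle F -> E -> B (with CW structure): chi(E) = chi(B) * chi(F).
chi(Sigma_8) = -14, chi(Sigma_8) = -14.
chi(E) = (-14) * (-14) = 196

196


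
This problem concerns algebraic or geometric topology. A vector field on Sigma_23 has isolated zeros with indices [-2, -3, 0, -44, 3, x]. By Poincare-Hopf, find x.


Poincare-Hopf: sum of indices = chi(M).
chi(Sigma_23) = 2 - 2*23 = -44.
Sum of known indices = -46.
x = chi - (sum known) = -44 - (-46) = 2

2


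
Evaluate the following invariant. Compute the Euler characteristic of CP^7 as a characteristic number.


For any closed oriented manifold, <e(TM),[M]> = chi(M).
chi(CP^7) = 7+1 = 8

8


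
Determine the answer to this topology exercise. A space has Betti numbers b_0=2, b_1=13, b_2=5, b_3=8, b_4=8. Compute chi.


chi = sum_k (-1)^k b_k.
= (2) + (-13) + (5) + (-8) + (8)
= -6

-6


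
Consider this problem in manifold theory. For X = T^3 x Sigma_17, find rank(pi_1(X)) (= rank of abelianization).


pi_1(A x B) = pi_1(A) x pi_1(B); rank of abelianization = b_1.
b_1(T^3) = 3, b_1(Sigma_17) = 2*17 = 34.
b_1(product) = 3 + 34 = 37

37


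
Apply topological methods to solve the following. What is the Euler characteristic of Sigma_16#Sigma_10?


chi(Sigma_16) = 2 - 2*16 = -30
chi(Sigma_10) = 2 - 2*10 = -18
For surfaces: chi(A#B) = chi(A) + chi(B) - 2.
chi = -30 + -18 - 2 = -50

-50


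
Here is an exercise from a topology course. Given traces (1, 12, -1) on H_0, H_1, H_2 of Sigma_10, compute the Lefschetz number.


L(f) = tr(f_0*) - tr(f_1*) + tr(f_2*).
= 1 - (12) + (-1)
= -12

-12


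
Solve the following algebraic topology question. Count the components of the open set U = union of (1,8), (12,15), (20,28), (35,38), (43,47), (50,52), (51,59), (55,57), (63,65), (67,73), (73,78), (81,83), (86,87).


Sort and merge overlapping open intervals.
Merged: (1,8), (12,15), (20,28), (35,38), (43,47), (50,59), (63,65), (67,73), (73,78), (81,83), (86,87).
Number of components = 11

11


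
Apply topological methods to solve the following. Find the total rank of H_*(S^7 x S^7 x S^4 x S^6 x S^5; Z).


Total Betti number is multiplicative under products.
Each S^d (d>=1) has total Betti number 2.
There are 5 sphere factors.
Total = 2^5 = 32

32


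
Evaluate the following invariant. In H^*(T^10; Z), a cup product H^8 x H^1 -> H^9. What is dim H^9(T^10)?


Cup product: H^p x H^q -> H^{p+q}; here p+q = 8+1 = 9.
rank H^k(T^n) = C(n,k).
C(10,9) = 10

10


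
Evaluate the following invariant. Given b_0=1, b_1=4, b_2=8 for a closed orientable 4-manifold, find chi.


By Poincare duality b_k = b_{4-k}, so full Betti numbers: b_0=1, b_1=4, b_2=8, b_3=4, b_4=1.
chi = sum (-1)^k b_k = 2

2


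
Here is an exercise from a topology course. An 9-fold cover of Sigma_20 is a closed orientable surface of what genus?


For an n-sheeted cover: chi(E) = n * chi(B).
chi(Sigma_20) = 2 - 2*20 = -38.
chi(E) = 9 * (-38) = -342.
genus(E) = (2 - chi(E))/2 = (2 - (-342))/2 = 344/2 = 172

172


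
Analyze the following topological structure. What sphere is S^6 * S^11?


Join of spheres: S^m * S^n = S^{m+n+1}.
dim = 6 + 11 + 1 = 18

18


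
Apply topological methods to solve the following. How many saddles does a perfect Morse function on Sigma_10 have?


A perfect Morse function has m_k = b_k.
For Sigma_10: b_0=1, b_1=2g=20, b_2=1.
Saddles m_1 = 2g = 20

20


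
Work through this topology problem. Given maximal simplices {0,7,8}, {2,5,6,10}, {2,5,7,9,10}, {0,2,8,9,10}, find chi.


Enumerate all faces; f-vector: f_0=8, f_1=22, f_2=23, f_3=11, f_4=2.
chi = sum (-1)^k f_k = 0

0


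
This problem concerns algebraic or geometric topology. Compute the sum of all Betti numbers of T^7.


b_k(T^7) = C(7,k), so the sum over k is sum_k C(7,k) = 2^7.
Total = 2^7 = 128

128


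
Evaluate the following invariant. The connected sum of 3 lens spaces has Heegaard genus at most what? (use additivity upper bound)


Heegaard genus satisfies g(A#B) <= g(A) + g(B).
Each lens space has g = 1.
Upper bound: 3 * 1 = 3

3


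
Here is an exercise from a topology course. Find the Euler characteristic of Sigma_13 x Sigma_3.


chi(Sigma_13) = 2 - 2*13 = -24
chi(Sigma_3) = 2 - 2*3 = -4
chi(product) = (-24) * (-4) = 96

96


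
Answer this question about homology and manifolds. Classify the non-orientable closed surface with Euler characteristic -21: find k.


chi = 2 - k for closed non-orientable surfaces with k crosscaps.
-21 = 2 - k
k = 2 - (-21) = 23

23


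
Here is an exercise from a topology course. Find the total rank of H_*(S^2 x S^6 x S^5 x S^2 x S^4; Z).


Total Betti number is multiplicative under products.
Each S^d (d>=1) has total Betti number 2.
There are 5 sphere factors.
Total = 2^5 = 32

32


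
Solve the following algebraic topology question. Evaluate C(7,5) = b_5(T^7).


By the Kunneth formula, b_k(T^n) = C(n,k).
b_5(T^7) = C(7,5).
C(7,5) = 7!/(5!*2!) = 21

21


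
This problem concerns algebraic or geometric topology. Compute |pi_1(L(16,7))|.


pi_1(L(p,q)) = Z/pZ for any q coprime to p.
|pi_1(L(16,7))| = 16

16


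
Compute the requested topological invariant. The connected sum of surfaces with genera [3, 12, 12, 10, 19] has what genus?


Genus is additive under connected sum of orientable surfaces.
g = 3 + 12 + 12 + 10 + 19 = 56

56


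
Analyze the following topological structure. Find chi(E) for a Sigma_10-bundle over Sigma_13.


For a fiber bundle F -> E -> B (with CW structure): chi(E) = chi(B) * chi(F).
chi(Sigma_13) = -24, chi(Sigma_10) = -18.
chi(E) = (-24) * (-18) = 432

432


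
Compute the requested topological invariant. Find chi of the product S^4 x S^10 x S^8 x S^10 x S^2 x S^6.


chi is multiplicative: chi(X x Y) = chi(X) chi(Y).
Each even-dim sphere has chi = 2. There are 6 factors.
chi = 2^6 = 64

64


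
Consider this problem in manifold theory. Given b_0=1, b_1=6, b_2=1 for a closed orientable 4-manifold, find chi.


By Poincare duality b_k = b_{4-k}, so full Betti numbers: b_0=1, b_1=6, b_2=1, b_3=6, b_4=1.
chi = sum (-1)^k b_k = -9

-9


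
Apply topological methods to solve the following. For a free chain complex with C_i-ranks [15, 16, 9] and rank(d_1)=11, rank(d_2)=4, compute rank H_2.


rank H_k = rank(ker d_k) - rank(im d_{k+1}).
rank(ker d_2) = rank(C_2) - rank(d_2) = 9 - 4 = 5.
rank(im d_{2+1}) = 0.
rank H_2 = 5 - 0 = 5

5


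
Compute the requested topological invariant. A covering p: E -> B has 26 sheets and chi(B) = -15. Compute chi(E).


For a finite covering: chi(E) = (number of sheets) * chi(B).
chi(E) = 26 * (-15) = -390

-390


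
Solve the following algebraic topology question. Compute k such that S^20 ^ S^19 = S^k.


S^m ^ S^n = S^{m+n}.
k = 20 + 19 = 39

39


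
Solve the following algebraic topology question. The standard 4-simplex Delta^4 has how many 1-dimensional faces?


Delta^4 has 4+1 vertices. A 1-face is a choice of 1+1 vertices.
f_1 = C(4+1, 1+1) = C(5,2) = 10

10


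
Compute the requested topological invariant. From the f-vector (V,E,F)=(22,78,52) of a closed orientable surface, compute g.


chi = V - E + F = 22 - 78 + 52 = -4
For orientable closed surface: chi = 2 - 2g, so g = (2 - chi)/2.
g = (2 - (-4)) / 2 = 6 / 2 = 3

3


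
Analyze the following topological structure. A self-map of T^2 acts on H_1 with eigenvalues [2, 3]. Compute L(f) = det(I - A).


For a torus self-map: L(f) = det(I - A) where A acts on H_1.
L(f) = (1-2) * (1-3) = -1 * -2 = 2

2


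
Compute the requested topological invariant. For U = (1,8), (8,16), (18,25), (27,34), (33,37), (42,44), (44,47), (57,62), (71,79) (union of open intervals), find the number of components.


Sort and merge overlapping open intervals.
Merged: (1,8), (8,16), (18,25), (27,37), (42,44), (44,47), (57,62), (71,79).
Number of components = 8

8


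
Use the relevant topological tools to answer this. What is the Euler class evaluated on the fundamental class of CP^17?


For any closed oriented manifold, <e(TM),[M]> = chi(M).
chi(CP^17) = 17+1 = 18

18


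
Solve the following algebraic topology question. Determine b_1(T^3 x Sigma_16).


pi_1(A x B) = pi_1(A) x pi_1(B); rank of abelianization = b_1.
b_1(T^3) = 3, b_1(Sigma_16) = 2*16 = 32.
b_1(product) = 3 + 32 = 35

35


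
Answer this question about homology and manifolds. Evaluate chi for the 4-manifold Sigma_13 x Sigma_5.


chi(Sigma_13) = 2 - 2*13 = -24
chi(Sigma_5) = 2 - 2*5 = -8
chi(product) = (-24) * (-8) = 192

192


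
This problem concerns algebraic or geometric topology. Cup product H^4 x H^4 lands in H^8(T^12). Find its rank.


Cup product: H^p x H^q -> H^{p+q}; here p+q = 4+4 = 8.
rank H^k(T^n) = C(n,k).
C(12,8) = 495

495


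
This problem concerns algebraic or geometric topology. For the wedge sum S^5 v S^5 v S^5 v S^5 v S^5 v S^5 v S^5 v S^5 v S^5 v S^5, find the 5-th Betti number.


For a wedge of spheres, H_k (k>0) is free on one generator per sphere of dimension k.
Spheres of dimension 5: count = 10.
b_5 = 10

10


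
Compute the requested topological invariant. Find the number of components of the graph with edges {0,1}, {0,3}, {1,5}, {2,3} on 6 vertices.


Run DFS/union-find over 6 vertices.
V = 6, E = 4.
Number of components = 2

2


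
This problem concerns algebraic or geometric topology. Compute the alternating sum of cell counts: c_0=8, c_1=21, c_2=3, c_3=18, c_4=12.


chi = sum_k (-1)^k c_k.
= (-1)^0*8 + (-1)^1*21 + (-1)^2*3 + (-1)^3*18 + (-1)^4*12
= (8) + (-21) + (3) + (-18) + (12)
= -16

-16


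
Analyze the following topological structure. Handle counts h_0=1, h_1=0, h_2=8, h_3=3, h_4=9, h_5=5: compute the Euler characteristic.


Handles of index k contribute (-1)^k to chi (same as CW cells).
chi = (1) + (0) + (8) + (-3) + (9) + (-5) = 10

10


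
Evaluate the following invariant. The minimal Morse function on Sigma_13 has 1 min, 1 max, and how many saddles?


A perfect Morse function has m_k = b_k.
For Sigma_13: b_0=1, b_1=2g=26, b_2=1.
Saddles m_1 = 2g = 26

26


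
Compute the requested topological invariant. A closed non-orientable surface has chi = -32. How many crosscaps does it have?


chi = 2 - k for closed non-orientable surfaces with k crosscaps.
-32 = 2 - k
k = 2 - (-32) = 34

34


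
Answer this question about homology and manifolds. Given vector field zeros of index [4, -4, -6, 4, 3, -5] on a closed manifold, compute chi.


Poincare-Hopf: chi(M) = sum of indices of zeros.
chi = (4) + (-4) + (-6) + (4) + (3) + (-5) = -4

-4


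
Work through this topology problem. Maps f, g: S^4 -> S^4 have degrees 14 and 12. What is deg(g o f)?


Degree is multiplicative under composition: deg(g o f) = deg(g) * deg(f).
= 12 * 14 = 168

168


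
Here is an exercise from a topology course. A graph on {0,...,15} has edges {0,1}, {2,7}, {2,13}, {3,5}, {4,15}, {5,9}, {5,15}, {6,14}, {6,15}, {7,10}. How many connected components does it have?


Run DFS/union-find over 16 vertices.
V = 16, E = 10.
Number of components = 6

6


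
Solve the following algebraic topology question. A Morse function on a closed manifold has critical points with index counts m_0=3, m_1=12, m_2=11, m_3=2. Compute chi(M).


Morse theory: chi(M) = sum_k (-1)^k m_k where m_k = #(index-k critical points).
= (3) + (-12) + (11) + (-2) = 0

0


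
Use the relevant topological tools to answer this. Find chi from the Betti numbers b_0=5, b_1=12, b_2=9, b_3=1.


chi = sum_k (-1)^k b_k.
= (5) + (-12) + (9) + (-1)
= 1

1


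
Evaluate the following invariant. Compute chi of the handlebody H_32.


A genus-g handlebody deformation retracts to a wedge of g circles.
chi(vee_g S^1) = 1 - g.
chi(H_32) = 1 - 32 = -31

-31


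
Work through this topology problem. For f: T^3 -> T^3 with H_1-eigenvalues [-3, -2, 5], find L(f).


For a torus self-map: L(f) = det(I - A) where A acts on H_1.
L(f) = (1--3) * (1--2) * (1-5) = 4 * 3 * -4 = -48

-48


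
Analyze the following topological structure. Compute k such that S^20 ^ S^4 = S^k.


S^m ^ S^n = S^{m+n}.
k = 20 + 4 = 24

24


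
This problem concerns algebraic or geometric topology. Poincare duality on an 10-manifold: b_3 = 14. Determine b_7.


Poincare duality for closed orientable n-manifolds: b_k = b_{n-k}.
Here n = 10, so b_7 = b_3 = 14

14


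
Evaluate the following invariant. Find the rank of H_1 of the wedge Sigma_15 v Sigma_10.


For a wedge: H_1(A v B) = H_1(A) + H_1(B).
b_1(Sigma_15) = 30, b_1(Sigma_10) = 20.
b_1 = 30 + 20 = 50

50


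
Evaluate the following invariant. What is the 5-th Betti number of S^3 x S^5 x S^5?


Each S^d has Poincare polynomial 1 + t^d.
The product S^3 x S^5 x S^5 has Poincare polynomial prod(1+t^d_i).
Expanding: b_0=1, b_3=1, b_5=2, b_8=2, b_10=1, b_13=1.
b_5 = 2

2


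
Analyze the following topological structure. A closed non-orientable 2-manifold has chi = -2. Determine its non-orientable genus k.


chi = 2 - k for closed non-orientable surfaces with k crosscaps.
-2 = 2 - k
k = 2 - (-2) = 4

4


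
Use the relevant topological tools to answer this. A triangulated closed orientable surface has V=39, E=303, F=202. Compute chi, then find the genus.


chi = V - E + F = 39 - 303 + 202 = -62
For orientable closed surface: chi = 2 - 2g, so g = (2 - chi)/2.
g = (2 - (-62)) / 2 = 64 / 2 = 32

32


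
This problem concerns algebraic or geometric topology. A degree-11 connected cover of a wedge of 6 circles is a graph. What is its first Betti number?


Nielsen-Schreier: an index-n subgroup of F_r is free of rank 1 + n(r-1).
Equivalently: chi(cover) = n*chi(base); chi(vee_r S^1) = 1 - 6 = -5.
chi(E) = 11*(-5) = -55; rank = 1 - chi(E) = 1 - (-55) = 56.
rank = 1 + 11*(6-1) = 1 + 55 = 56

56


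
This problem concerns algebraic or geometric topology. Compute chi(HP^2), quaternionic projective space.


HP^2 has one cell in each dimension 0, 4, ..., 4*2 (2+1 cells, all even-dim).
chi = 2 + 1 = 3

3


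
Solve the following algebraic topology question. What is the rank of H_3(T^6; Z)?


By the Kunneth formula, b_k(T^n) = C(n,k).
b_3(T^6) = C(6,3).
C(6,3) = 6!/(3!*3!) = 20

20


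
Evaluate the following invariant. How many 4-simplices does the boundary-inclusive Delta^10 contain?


Delta^10 has 10+1 vertices. A 4-face is a choice of 4+1 vertices.
f_4 = C(10+1, 4+1) = C(11,5) = 462

462


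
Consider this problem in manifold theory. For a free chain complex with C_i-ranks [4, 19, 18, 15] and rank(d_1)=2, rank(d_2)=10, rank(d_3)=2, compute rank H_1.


rank H_k = rank(ker d_k) - rank(im d_{k+1}).
rank(ker d_1) = rank(C_1) - rank(d_1) = 19 - 2 = 17.
rank(im d_{1+1}) = 10.
rank H_1 = 17 - 10 = 7

7


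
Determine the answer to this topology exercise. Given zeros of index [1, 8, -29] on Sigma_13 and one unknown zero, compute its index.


Poincare-Hopf: sum of indices = chi(M).
chi(Sigma_13) = 2 - 2*13 = -24.
Sum of known indices = -20.
x = chi - (sum known) = -24 - (-20) = -4

-4


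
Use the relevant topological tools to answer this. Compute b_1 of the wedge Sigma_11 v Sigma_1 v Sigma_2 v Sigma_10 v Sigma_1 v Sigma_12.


For a wedge X v Y: reduced H_k(X v Y) = H_k(X) + H_k(Y).
Each Sigma_g contributes b_1 = 2g.
b_1 = 22 + 2 + 4 + 20 + 2 + 24 = 74

74


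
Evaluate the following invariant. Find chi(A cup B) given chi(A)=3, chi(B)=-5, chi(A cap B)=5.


chi(A cup B) = chi(A) + chi(B) - chi(A cap B)
= 3 + (-5) - (5)
= -7

-7


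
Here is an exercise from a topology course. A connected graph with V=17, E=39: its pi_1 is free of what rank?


For a connected graph: rank(pi_1) = b_1 = E - V + 1 = 1 - chi.
chi = V - E = 17 - 39 = -22.
rank = 1 - (-22) = 39 - 17 + 1 = 23

23


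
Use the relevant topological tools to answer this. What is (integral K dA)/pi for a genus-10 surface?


Gauss-Bonnet: integral K dA = 2*pi*chi(M).
chi(Sigma_10) = 2 - 2*10 = -18.
(integral K dA)/pi = 2*chi = 2*(-18) = -36

-36


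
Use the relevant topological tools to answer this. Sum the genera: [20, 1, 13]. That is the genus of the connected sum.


Genus is additive under connected sum of orientable surfaces.
g = 20 + 1 + 13 = 34

34


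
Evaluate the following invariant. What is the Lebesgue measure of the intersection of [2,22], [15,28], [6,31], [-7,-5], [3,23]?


Intersection = [max(a_i), min(b_i)] = [15, -5].
Since 15 > -5, the intersection is empty.
Length = 0

0


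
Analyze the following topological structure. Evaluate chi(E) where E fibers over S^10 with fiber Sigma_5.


chi(S^10) = 2 (n even), chi(Sigma_5) = 2 - 2*5 = -8.
chi(E) = 2 * (-8) = -16

-16


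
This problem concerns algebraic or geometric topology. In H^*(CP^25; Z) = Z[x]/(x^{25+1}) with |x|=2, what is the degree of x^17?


|x| = 2 in H^*(CP^n).
|x^17| = 17 * |x| = 17 * 2 = 34

34


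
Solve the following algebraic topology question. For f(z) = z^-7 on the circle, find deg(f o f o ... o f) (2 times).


deg(f) = -7. Degree is multiplicative: deg(f^2) = (deg f)^2.
deg(f^2) = (-7)^2 = 49

49


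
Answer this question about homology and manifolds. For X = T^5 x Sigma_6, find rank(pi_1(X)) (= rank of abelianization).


pi_1(A x B) = pi_1(A) x pi_1(B); rank of abelianization = b_1.
b_1(T^5) = 5, b_1(Sigma_6) = 2*6 = 12.
b_1(product) = 5 + 12 = 17

17


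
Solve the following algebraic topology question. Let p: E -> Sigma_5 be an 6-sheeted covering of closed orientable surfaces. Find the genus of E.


For an n-sheeted cover: chi(E) = n * chi(B).
chi(Sigma_5) = 2 - 2*5 = -8.
chi(E) = 6 * (-8) = -48.
genus(E) = (2 - chi(E))/2 = (2 - (-48))/2 = 50/2 = 25

25


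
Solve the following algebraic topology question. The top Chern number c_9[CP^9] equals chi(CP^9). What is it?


For any closed oriented manifold, <e(TM),[M]> = chi(M).
chi(CP^9) = 9+1 = 10

10


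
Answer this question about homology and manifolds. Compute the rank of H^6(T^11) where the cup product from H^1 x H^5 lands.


Cup product: H^p x H^q -> H^{p+q}; here p+q = 1+5 = 6.
rank H^k(T^n) = C(n,k).
C(11,6) = 462

462


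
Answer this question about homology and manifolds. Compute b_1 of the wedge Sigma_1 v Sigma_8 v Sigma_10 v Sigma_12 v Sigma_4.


For a wedge X v Y: reduced H_k(X v Y) = H_k(X) + H_k(Y).
Each Sigma_g contributes b_1 = 2g.
b_1 = 2 + 16 + 20 + 24 + 8 = 70

70


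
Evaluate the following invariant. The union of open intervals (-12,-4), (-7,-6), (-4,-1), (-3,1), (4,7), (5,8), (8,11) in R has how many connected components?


Sort and merge overlapping open intervals.
Merged: (-12,-4), (-4,1), (4,8), (8,11).
Number of components = 4

4


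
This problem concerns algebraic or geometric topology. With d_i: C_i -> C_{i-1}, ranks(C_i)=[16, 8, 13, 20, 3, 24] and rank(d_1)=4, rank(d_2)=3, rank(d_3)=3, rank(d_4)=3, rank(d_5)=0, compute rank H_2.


rank H_k = rank(ker d_k) - rank(im d_{k+1}).
rank(ker d_2) = rank(C_2) - rank(d_2) = 13 - 3 = 10.
rank(im d_{2+1}) = 3.
rank H_2 = 10 - 3 = 7

7


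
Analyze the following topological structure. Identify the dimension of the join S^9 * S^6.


Join of spheres: S^m * S^n = S^{m+n+1}.
dim = 9 + 6 + 1 = 16

16


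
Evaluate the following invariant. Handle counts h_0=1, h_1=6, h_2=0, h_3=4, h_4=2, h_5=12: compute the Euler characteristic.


Handles of index k contribute (-1)^k to chi (same as CW cells).
chi = (1) + (-6) + (0) + (-4) + (2) + (-12) = -19

-19


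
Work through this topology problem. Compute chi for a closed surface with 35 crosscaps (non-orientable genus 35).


For a non-orientable closed surface with k crosscaps: chi = 2 - k.
Here k = 35.
chi = 2 - 35 = -33

-33
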